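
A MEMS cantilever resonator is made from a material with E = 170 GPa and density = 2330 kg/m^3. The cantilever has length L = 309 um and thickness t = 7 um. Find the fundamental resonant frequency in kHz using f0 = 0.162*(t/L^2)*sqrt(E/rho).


Step 1: Convert units to SI.
t_SI = 7e-6 m, L_SI = 309e-6 m
Step 2: Calculate sqrt(E/rho).
sqrt(170e9 / 2330) = 8541.74 m/s
Step 3: Compute f0.
f0 = 0.162 * 7e-6 / (309e-6)^2 * 8541.74 = 101447.8 Hz = 101.45 kHz


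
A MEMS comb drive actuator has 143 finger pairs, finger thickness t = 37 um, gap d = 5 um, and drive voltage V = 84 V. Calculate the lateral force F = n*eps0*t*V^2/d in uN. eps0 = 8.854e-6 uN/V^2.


Step 1: Parameters: n=143, eps0=8.854e-6 uN/V^2, t=37 um, V=84 V, d=5 um
Step 2: V^2 = 7056
Step 3: F = 143 * 8.854e-6 * 37 * 7056 / 5
F = 66.11 uN


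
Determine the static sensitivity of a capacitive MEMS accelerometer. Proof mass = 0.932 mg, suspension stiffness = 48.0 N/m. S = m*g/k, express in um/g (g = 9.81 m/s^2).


Step 1: Convert mass: m = 0.932 mg = 9.32e-07 kg
Step 2: S = m * g / k = 9.32e-07 * 9.81 / 48.0
Step 3: S = 1.90e-07 m/g
Step 4: Convert to um/g: S = 0.19 um/g


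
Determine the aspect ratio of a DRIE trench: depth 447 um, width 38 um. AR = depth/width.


Step 1: AR = depth / width
Step 2: AR = 447 / 38
AR = 11.8


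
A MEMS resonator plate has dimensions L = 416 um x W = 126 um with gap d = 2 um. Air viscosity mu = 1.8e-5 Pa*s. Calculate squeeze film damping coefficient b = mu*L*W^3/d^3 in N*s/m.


Step 1: Convert to SI.
L = 416e-6 m, W = 126e-6 m, d = 2e-6 m
Step 2: W^3 = (126e-6)^3 = 2.00e-12 m^3
Step 3: d^3 = (2e-6)^3 = 8.00e-18 m^3
Step 4: b = 1.8e-5 * 416e-6 * 2.00e-12 / 8.00e-18
b = 1.87e-03 N*s/m


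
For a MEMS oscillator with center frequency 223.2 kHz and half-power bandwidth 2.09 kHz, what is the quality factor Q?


Step 1: Q = f0 / bandwidth
Step 2: Q = 223.2 / 2.09
Q = 106.8


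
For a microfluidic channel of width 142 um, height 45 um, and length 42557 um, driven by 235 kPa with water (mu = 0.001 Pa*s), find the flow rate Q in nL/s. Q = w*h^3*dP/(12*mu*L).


Step 1: Convert all dimensions to SI (meters).
w = 142e-6 m, h = 45e-6 m, L = 42557e-6 m, dP = 235e3 Pa
Step 2: Q = w * h^3 * dP / (12 * mu * L)
Q = 142e-6 * (45e-6)^3 * 235e3 / (12 * 0.001 * 42557e-6) = 5.95444786e-09 m^3/s
Step 3: Convert Q from m^3/s to nL/s (1 m^3 = 1e12 nL, so multiply by 1e12).
Q = 5954.448 nL/s


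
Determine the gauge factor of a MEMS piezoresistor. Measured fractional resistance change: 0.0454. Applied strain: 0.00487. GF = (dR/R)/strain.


Step 1: Identify values.
dR/R = 0.0454, strain = 0.00487
Step 2: GF = (dR/R) / strain = 0.0454 / 0.00487
GF = 9.3


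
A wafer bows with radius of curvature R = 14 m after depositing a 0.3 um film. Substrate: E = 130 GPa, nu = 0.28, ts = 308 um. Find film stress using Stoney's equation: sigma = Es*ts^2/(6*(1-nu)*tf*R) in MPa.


Step 1: Compute numerator: Es * ts^2 = 130 * 308^2 = 12332320 (GPa*um^2)
Step 2: Compute denominator (R in um): 6*(1-nu)*tf*R = 6*0.72*0.3*14e6 = 18144000.0 (um^2)
Step 3: sigma (GPa) = 12332320 / 18144000.0 = 6.79691e-01 GPa
Step 4: Convert to MPa (x1000): sigma = 679.7 MPa


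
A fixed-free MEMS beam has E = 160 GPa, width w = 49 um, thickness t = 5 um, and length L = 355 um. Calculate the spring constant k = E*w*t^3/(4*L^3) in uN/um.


Step 1: Convert E to consistent units (1 GPa = 1000 uN/um^2).
E = 160 GPa = 160000 uN/um^2
Step 2: Compute t^3 = 5^3 = 125
Step 3: Compute L^3 = 355^3 = 44738875
Step 4: k = 160000 * 49 * 125 / (4 * 44738875)
k = 5.4762 uN/um


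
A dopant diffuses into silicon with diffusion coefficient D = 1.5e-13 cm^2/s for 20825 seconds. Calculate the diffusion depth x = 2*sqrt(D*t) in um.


Step 1: Compute D*t = 1.5e-13 * 20825 = 3.12375e-09 cm^2
Step 2: sqrt(D*t) = 5.58905e-05 cm
Step 3: x = 2 * 5.58905e-05 cm = 1.11781e-04 cm
Step 4: Convert to um (1 cm = 1e4 um): x = 1.118 um


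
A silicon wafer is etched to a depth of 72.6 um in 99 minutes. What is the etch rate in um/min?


Step 1: Etch rate = depth / time
Step 2: rate = 72.6 / 99
rate = 0.733 um/min


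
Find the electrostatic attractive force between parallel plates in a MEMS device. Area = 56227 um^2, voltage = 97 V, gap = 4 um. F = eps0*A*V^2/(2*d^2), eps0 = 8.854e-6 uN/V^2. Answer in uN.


Step 1: Identify parameters.
eps0 = 8.854e-6 uN/V^2, A = 56227 um^2, V = 97 V, d = 4 um
Step 2: Compute V^2 = 97^2 = 9409
Step 3: Compute d^2 = 4^2 = 16
Step 4: F = 0.5 * 8.854e-6 * 56227 * 9409 / 16
F = 146.379 uN


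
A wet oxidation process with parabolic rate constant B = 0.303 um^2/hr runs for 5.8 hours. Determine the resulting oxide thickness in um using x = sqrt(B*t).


Step 1: Compute B*t = 0.303 * 5.8 = 1.7574
Step 2: x = sqrt(1.7574)
x = 1.326 um


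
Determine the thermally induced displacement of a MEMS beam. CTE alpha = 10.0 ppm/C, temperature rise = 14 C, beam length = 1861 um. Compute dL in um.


Step 1: Convert CTE: alpha = 10.0 ppm/C = 10.0e-6 /C
Step 2: dL = 10.0e-6 * 14 * 1861
dL = 0.2605 um


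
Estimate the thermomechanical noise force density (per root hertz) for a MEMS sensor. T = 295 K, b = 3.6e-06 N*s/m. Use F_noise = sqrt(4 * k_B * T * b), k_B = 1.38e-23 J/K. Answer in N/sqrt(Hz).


Step 1: Compute 4 * k_B * T * b
= 4 * 1.38e-23 * 295 * 3.6e-06
= 5.8622e-26 N^2/Hz
Step 2: F_noise = sqrt(5.8622e-26)
F_noise = 2.42e-13 N/sqrt(Hz)


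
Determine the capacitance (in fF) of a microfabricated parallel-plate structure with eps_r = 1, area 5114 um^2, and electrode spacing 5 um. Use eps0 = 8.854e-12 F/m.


Step 1: Convert area to m^2: A = 5114e-12 m^2
Step 2: Convert gap to m: d = 5e-6 m
Step 3: C = eps0 * eps_r * A / d
C = 8.854e-12 * 1 * 5114e-12 / 5e-6
Step 4: Convert to fF (multiply by 1e15).
C = 9.06 fF


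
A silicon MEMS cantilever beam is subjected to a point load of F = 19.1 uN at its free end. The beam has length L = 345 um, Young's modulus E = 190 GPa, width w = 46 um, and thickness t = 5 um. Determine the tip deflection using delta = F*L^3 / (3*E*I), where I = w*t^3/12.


Step 1: Calculate the second moment of area.
I = w * t^3 / 12 = 46 * 5^3 / 12 = 479.1667 um^4
Step 2: Convert E to consistent units (1 GPa = 1000 uN/um^2).
E = 190 GPa = 190000 uN/um^2
Step 3: Calculate tip deflection.
delta = F * L^3 / (3 * E * I)
delta = 19.1 * 345^3 / (3 * 190000 * 479.1667)
delta = 2.8716 um


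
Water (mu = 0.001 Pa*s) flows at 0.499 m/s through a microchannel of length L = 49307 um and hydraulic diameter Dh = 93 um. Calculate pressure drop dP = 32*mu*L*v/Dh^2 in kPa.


Step 1: Convert to SI: L = 49307e-6 m, Dh = 93e-6 m
Step 2: dP = 32 * 0.001 * 49307e-6 * 0.499 / (93e-6)^2
Step 3: dP = 91031.82 Pa
Step 4: Convert to kPa: dP = 91.03 kPa


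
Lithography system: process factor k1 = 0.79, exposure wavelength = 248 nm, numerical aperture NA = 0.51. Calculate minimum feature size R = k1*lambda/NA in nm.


Step 1: Identify values: k1 = 0.79, lambda = 248 nm, NA = 0.51
Step 2: R = k1 * lambda / NA
R = 0.79 * 248 / 0.51
R = 384.2 nm


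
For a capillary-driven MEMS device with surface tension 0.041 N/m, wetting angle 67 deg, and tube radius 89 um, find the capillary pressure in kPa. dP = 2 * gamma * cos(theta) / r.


Step 1: cos(67 deg) = 0.3907
Step 2: Convert r to m: r = 89e-6 m
Step 3: dP = 2 * 0.041 * 0.3907 / 89e-6 = 360.0 Pa
Step 4: Convert Pa to kPa (divide by 1000).
dP = 0.36 kPa


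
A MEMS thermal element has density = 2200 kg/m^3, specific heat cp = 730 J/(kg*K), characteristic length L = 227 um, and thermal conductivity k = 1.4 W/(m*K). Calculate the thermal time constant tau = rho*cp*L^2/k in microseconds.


Step 1: Convert L to m: L = 227e-6 m
Step 2: L^2 = (227e-6)^2 = 5.1529e-08 m^2
Step 3: tau = 2200 * 730 * 5.1529e-08 / 1.4 = 5.911112429e-02 s
Step 4: Convert to microseconds (multiply by 1e6).
tau = 59111.124 us


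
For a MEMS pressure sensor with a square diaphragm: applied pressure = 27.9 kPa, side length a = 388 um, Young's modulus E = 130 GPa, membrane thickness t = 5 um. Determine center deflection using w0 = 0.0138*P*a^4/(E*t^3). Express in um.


Step 1: Convert pressure to compatible units (E is in GPa, so P in GPa).
P = 27.9 kPa = 27.9e-6 GPa
Step 2: Compute numerator: 0.0138 * P * a^4.
a^4 = 388^4 = 22663495936
numerator = 0.0138 * 27.9e-6 * 22663495936 = 8.7259e+03
Step 3: Compute denominator: E * t^3 = 130 * 5^3 = 16250
Step 4: w0 = numerator / denominator = 8.7259e+03 / 16250 = 0.537 um


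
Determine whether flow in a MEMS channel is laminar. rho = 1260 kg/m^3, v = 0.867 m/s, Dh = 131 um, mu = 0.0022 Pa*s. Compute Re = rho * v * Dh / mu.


Step 1: Convert Dh to meters: Dh = 131e-6 m
Step 2: Re = rho * v * Dh / mu
Re = 1260 * 0.867 * 131e-6 / 0.0022
Re = 65.049
Since Re = 65.049 is below ~2300, the flow is laminar.


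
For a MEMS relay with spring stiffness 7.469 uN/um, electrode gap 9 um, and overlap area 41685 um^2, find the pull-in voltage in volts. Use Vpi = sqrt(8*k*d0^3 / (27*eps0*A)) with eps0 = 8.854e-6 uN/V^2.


Step 1: Compute numerator: 8 * k * d0^3 = 8 * 7.469 * 9^3 = 43559.208
Step 2: Compute denominator: 27 * eps0 * A = 27 * 8.854e-6 * 41685 = 9.965133
Step 3: Vpi = sqrt(43559.208 / 9.965133)
Vpi = 66.11 V


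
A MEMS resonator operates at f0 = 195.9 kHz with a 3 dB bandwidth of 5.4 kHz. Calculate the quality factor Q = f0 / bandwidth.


Step 1: Q = f0 / bandwidth
Step 2: Q = 195.9 / 5.4
Q = 36.3


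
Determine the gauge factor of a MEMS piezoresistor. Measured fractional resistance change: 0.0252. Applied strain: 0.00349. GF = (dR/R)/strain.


Step 1: Identify values.
dR/R = 0.0252, strain = 0.00349
Step 2: GF = (dR/R) / strain = 0.0252 / 0.00349
GF = 7.2


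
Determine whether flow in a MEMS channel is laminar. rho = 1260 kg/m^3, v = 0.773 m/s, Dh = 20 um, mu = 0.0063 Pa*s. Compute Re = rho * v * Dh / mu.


Step 1: Convert Dh to meters: Dh = 20e-6 m
Step 2: Re = rho * v * Dh / mu
Re = 1260 * 0.773 * 20e-6 / 0.0063
Re = 3.092
Since Re = 3.092 is below ~2300, the flow is laminar.


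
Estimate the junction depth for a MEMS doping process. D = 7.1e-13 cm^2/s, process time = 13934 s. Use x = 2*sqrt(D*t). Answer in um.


Step 1: Compute D*t = 7.1e-13 * 13934 = 9.89314e-09 cm^2
Step 2: sqrt(D*t) = 9.94643e-05 cm
Step 3: x = 2 * 9.94643e-05 cm = 1.989286e-04 cm
Step 4: Convert to um (1 cm = 1e4 um): x = 1.989 um


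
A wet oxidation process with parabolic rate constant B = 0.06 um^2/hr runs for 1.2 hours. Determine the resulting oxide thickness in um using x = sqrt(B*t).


Step 1: Compute B*t = 0.06 * 1.2 = 0.072
Step 2: x = sqrt(0.072)
x = 0.268 um


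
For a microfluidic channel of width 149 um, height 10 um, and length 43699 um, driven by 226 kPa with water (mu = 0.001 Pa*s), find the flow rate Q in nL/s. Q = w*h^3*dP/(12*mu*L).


Step 1: Convert all dimensions to SI (meters).
w = 149e-6 m, h = 10e-6 m, L = 43699e-6 m, dP = 226e3 Pa
Step 2: Q = w * h^3 * dP / (12 * mu * L)
Q = 149e-6 * (10e-6)^3 * 226e3 / (12 * 0.001 * 43699e-6) = 6.421581e-11 m^3/s
Step 3: Convert Q from m^3/s to nL/s (1 m^3 = 1e12 nL, so multiply by 1e12).
Q = 64.216 nL/s


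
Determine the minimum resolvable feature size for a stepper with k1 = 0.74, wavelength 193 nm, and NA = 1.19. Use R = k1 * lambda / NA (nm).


Step 1: Identify values: k1 = 0.74, lambda = 193 nm, NA = 1.19
Step 2: R = k1 * lambda / NA
R = 0.74 * 193 / 1.19
R = 120.0 nm


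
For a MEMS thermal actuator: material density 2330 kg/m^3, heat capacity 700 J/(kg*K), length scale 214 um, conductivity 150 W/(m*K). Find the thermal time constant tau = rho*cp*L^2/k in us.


Step 1: Convert L to m: L = 214e-6 m
Step 2: L^2 = (214e-6)^2 = 4.5796e-08 m^2
Step 3: tau = 2330 * 700 * 4.5796e-08 / 150 = 4.9795517e-04 s
Step 4: Convert to microseconds (multiply by 1e6).
tau = 497.955 us


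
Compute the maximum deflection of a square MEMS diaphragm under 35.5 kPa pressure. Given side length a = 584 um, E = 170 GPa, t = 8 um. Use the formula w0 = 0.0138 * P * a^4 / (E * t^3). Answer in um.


Step 1: Convert pressure to compatible units (E is in GPa, so P in GPa).
P = 35.5 kPa = 35.5e-6 GPa
Step 2: Compute numerator: 0.0138 * P * a^4.
a^4 = 584^4 = 116319195136
numerator = 0.0138 * 35.5e-6 * 116319195136 = 5.69848e+04
Step 3: Compute denominator: E * t^3 = 170 * 8^3 = 87040
Step 4: w0 = numerator / denominator = 5.69848e+04 / 87040 = 0.6547 um


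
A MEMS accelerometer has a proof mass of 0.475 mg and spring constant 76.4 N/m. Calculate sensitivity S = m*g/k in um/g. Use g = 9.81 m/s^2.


Step 1: Convert mass: m = 0.475 mg = 4.75e-07 kg
Step 2: S = m * g / k = 4.75e-07 * 9.81 / 76.4
Step 3: S = 6.10e-08 m/g
Step 4: Convert to um/g: S = 0.061 um/g


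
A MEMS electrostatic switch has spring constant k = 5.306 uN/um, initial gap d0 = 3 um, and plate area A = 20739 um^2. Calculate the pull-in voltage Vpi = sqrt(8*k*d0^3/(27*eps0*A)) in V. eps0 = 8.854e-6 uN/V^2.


Step 1: Compute numerator: 8 * k * d0^3 = 8 * 5.306 * 3^3 = 1146.096
Step 2: Compute denominator: 27 * eps0 * A = 27 * 8.854e-6 * 20739 = 4.957824
Step 3: Vpi = sqrt(1146.096 / 4.957824)
Vpi = 15.2 V


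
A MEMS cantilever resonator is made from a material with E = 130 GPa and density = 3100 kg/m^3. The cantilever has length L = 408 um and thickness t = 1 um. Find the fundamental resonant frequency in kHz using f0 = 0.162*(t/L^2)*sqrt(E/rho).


Step 1: Convert units to SI.
t_SI = 1e-6 m, L_SI = 408e-6 m
Step 2: Calculate sqrt(E/rho).
sqrt(130e9 / 3100) = 6475.76 m/s
Step 3: Compute f0.
f0 = 0.162 * 1e-6 / (408e-6)^2 * 6475.76 = 6302.1 Hz = 6.3 kHz


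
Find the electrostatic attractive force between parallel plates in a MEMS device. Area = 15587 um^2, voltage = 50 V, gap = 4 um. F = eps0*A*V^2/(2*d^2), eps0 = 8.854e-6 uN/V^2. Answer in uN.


Step 1: Identify parameters.
eps0 = 8.854e-6 uN/V^2, A = 15587 um^2, V = 50 V, d = 4 um
Step 2: Compute V^2 = 50^2 = 2500
Step 3: Compute d^2 = 4^2 = 16
Step 4: F = 0.5 * 8.854e-6 * 15587 * 2500 / 16
F = 10.782 uN


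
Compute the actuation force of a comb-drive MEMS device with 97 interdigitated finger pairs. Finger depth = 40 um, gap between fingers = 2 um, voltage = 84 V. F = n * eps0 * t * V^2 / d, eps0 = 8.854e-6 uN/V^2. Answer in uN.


Step 1: Parameters: n=97, eps0=8.854e-6 uN/V^2, t=40 um, V=84 V, d=2 um
Step 2: V^2 = 7056
Step 3: F = 97 * 8.854e-6 * 40 * 7056 / 2
F = 121.199 uN


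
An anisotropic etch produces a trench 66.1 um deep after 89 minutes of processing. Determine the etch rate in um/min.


Step 1: Etch rate = depth / time
Step 2: rate = 66.1 / 89
rate = 0.743 um/min


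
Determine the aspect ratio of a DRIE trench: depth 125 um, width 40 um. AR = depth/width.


Step 1: AR = depth / width
Step 2: AR = 125 / 40
AR = 3.1


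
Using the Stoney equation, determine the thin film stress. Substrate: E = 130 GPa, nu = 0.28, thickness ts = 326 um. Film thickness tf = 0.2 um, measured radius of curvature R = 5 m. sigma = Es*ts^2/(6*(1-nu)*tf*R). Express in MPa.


Step 1: Compute numerator: Es * ts^2 = 130 * 326^2 = 13815880 (GPa*um^2)
Step 2: Compute denominator (R in um): 6*(1-nu)*tf*R = 6*0.72*0.2*5e6 = 4320000.0 (um^2)
Step 3: sigma (GPa) = 13815880 / 4320000.0 = 3.19812e+00 GPa
Step 4: Convert to MPa (x1000): sigma = 3198.1 MPa


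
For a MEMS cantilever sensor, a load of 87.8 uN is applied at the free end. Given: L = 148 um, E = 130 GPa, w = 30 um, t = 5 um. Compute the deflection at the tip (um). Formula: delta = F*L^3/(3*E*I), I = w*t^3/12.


Step 1: Calculate the second moment of area.
I = w * t^3 / 12 = 30 * 5^3 / 12 = 312.5 um^4
Step 2: Convert E to consistent units (1 GPa = 1000 uN/um^2).
E = 130 GPa = 130000 uN/um^2
Step 3: Calculate tip deflection.
delta = F * L^3 / (3 * E * I)
delta = 87.8 * 148^3 / (3 * 130000 * 312.5)
delta = 2.3354 um


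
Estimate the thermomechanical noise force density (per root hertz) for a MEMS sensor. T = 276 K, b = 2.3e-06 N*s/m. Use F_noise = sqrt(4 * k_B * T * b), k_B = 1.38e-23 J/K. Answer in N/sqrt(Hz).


Step 1: Compute 4 * k_B * T * b
= 4 * 1.38e-23 * 276 * 2.3e-06
= 3.5041e-26 N^2/Hz
Step 2: F_noise = sqrt(3.5041e-26)
F_noise = 1.87e-13 N/sqrt(Hz)


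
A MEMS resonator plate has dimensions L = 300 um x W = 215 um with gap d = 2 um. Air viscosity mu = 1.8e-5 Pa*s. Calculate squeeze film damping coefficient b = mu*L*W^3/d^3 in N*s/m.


Step 1: Convert to SI.
L = 300e-6 m, W = 215e-6 m, d = 2e-6 m
Step 2: W^3 = (215e-6)^3 = 9.94e-12 m^3
Step 3: d^3 = (2e-6)^3 = 8.00e-18 m^3
Step 4: b = 1.8e-5 * 300e-6 * 9.94e-12 / 8.00e-18
b = 6.71e-03 N*s/m


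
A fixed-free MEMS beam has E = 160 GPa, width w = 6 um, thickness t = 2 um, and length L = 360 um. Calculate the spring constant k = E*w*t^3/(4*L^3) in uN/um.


Step 1: Convert E to consistent units (1 GPa = 1000 uN/um^2).
E = 160 GPa = 160000 uN/um^2
Step 2: Compute t^3 = 2^3 = 8
Step 3: Compute L^3 = 360^3 = 46656000
Step 4: k = 160000 * 6 * 8 / (4 * 46656000)
k = 0.0412 uN/um


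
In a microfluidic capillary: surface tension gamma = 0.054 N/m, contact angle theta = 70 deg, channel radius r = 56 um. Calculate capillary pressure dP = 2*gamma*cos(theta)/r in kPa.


Step 1: cos(70 deg) = 0.342
Step 2: Convert r to m: r = 56e-6 m
Step 3: dP = 2 * 0.054 * 0.342 / 56e-6 = 659.6 Pa
Step 4: Convert Pa to kPa (divide by 1000).
dP = 0.66 kPa


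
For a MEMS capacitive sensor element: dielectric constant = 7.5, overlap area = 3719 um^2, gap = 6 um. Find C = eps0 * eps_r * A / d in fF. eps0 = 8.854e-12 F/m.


Step 1: Convert area to m^2: A = 3719e-12 m^2
Step 2: Convert gap to m: d = 6e-6 m
Step 3: C = eps0 * eps_r * A / d
C = 8.854e-12 * 7.5 * 3719e-12 / 6e-6
Step 4: Convert to fF (multiply by 1e15).
C = 41.16 fF


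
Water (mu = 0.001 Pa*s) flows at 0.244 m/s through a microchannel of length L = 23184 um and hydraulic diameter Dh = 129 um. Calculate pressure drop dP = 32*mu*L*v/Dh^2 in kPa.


Step 1: Convert to SI: L = 23184e-6 m, Dh = 129e-6 m
Step 2: dP = 32 * 0.001 * 23184e-6 * 0.244 / (129e-6)^2
Step 3: dP = 10877.99 Pa
Step 4: Convert to kPa: dP = 10.88 kPa


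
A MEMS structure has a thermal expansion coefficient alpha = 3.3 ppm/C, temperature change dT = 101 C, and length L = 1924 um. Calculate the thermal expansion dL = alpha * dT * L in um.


Step 1: Convert CTE: alpha = 3.3 ppm/C = 3.3e-6 /C
Step 2: dL = 3.3e-6 * 101 * 1924
dL = 0.6413 um


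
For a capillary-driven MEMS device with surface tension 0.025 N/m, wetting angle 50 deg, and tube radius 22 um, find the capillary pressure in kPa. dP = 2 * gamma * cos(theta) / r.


Step 1: cos(50 deg) = 0.6428
Step 2: Convert r to m: r = 22e-6 m
Step 3: dP = 2 * 0.025 * 0.6428 / 22e-6 = 1460.9 Pa
Step 4: Convert Pa to kPa (divide by 1000).
dP = 1.46 kPa


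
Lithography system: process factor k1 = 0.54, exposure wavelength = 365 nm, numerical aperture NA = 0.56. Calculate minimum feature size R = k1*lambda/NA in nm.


Step 1: Identify values: k1 = 0.54, lambda = 365 nm, NA = 0.56
Step 2: R = k1 * lambda / NA
R = 0.54 * 365 / 0.56
R = 352.0 nm


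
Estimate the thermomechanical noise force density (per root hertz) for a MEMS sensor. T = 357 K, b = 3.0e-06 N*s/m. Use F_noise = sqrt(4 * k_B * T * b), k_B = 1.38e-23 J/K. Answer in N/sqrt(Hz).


Step 1: Compute 4 * k_B * T * b
= 4 * 1.38e-23 * 357 * 3.0e-06
= 5.9119e-26 N^2/Hz
Step 2: F_noise = sqrt(5.9119e-26)
F_noise = 2.43e-13 N/sqrt(Hz)


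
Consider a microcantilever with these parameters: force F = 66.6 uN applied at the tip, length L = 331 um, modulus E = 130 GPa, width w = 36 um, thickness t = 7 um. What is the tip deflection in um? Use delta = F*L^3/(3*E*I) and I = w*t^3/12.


Step 1: Calculate the second moment of area.
I = w * t^3 / 12 = 36 * 7^3 / 12 = 1029.0 um^4
Step 2: Convert E to consistent units (1 GPa = 1000 uN/um^2).
E = 130 GPa = 130000 uN/um^2
Step 3: Calculate tip deflection.
delta = F * L^3 / (3 * E * I)
delta = 66.6 * 331^3 / (3 * 130000 * 1029.0)
delta = 6.0184 um


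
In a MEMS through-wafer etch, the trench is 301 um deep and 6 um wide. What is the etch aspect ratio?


Step 1: AR = depth / width
Step 2: AR = 301 / 6
AR = 50.2


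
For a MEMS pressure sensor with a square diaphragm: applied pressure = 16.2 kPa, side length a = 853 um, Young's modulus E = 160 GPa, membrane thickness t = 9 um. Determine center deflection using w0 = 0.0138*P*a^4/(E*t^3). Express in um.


Step 1: Convert pressure to compatible units (E is in GPa, so P in GPa).
P = 16.2 kPa = 16.2e-6 GPa
Step 2: Compute numerator: 0.0138 * P * a^4.
a^4 = 853^4 = 529414856881
numerator = 0.0138 * 16.2e-6 * 529414856881 = 1.18356e+05
Step 3: Compute denominator: E * t^3 = 160 * 9^3 = 116640
Step 4: w0 = numerator / denominator = 1.18356e+05 / 116640 = 1.0147 um


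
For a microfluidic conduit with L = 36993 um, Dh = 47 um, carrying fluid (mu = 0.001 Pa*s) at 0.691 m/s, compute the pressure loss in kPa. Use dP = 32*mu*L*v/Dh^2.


Step 1: Convert to SI: L = 36993e-6 m, Dh = 47e-6 m
Step 2: dP = 32 * 0.001 * 36993e-6 * 0.691 / (47e-6)^2
Step 3: dP = 370298.42 Pa
Step 4: Convert to kPa: dP = 370.3 kPa


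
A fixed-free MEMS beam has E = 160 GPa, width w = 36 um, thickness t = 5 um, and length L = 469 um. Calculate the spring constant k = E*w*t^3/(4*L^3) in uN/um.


Step 1: Convert E to consistent units (1 GPa = 1000 uN/um^2).
E = 160 GPa = 160000 uN/um^2
Step 2: Compute t^3 = 5^3 = 125
Step 3: Compute L^3 = 469^3 = 103161709
Step 4: k = 160000 * 36 * 125 / (4 * 103161709)
k = 1.7448 uN/um


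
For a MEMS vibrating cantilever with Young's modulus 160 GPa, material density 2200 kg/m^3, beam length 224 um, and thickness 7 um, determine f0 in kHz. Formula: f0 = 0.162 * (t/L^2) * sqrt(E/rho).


Step 1: Convert units to SI.
t_SI = 7e-6 m, L_SI = 224e-6 m
Step 2: Calculate sqrt(E/rho).
sqrt(160e9 / 2200) = 8528.03 m/s
Step 3: Compute f0.
f0 = 0.162 * 7e-6 / (224e-6)^2 * 8528.03 = 192737.3 Hz = 192.74 kHz


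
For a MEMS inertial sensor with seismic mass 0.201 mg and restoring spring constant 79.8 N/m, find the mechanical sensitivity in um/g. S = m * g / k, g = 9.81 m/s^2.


Step 1: Convert mass: m = 0.201 mg = 2.01e-07 kg
Step 2: S = m * g / k = 2.01e-07 * 9.81 / 79.8
Step 3: S = 2.47e-08 m/g
Step 4: Convert to um/g: S = 0.025 um/g


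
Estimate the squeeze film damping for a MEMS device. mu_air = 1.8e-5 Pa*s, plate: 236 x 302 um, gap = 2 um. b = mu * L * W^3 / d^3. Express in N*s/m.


Step 1: Convert to SI.
L = 236e-6 m, W = 302e-6 m, d = 2e-6 m
Step 2: W^3 = (302e-6)^3 = 2.75e-11 m^3
Step 3: d^3 = (2e-6)^3 = 8.00e-18 m^3
Step 4: b = 1.8e-5 * 236e-6 * 2.75e-11 / 8.00e-18
b = 1.46e-02 N*s/m


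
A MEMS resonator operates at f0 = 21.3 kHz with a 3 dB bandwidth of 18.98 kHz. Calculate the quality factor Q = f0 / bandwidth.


Step 1: Q = f0 / bandwidth
Step 2: Q = 21.3 / 18.98
Q = 1.1


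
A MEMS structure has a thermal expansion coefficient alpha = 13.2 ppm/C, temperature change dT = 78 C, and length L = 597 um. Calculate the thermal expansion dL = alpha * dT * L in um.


Step 1: Convert CTE: alpha = 13.2 ppm/C = 13.2e-6 /C
Step 2: dL = 13.2e-6 * 78 * 597
dL = 0.6147 um


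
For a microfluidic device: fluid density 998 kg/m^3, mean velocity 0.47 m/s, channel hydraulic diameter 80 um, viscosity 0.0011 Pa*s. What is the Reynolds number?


Step 1: Convert Dh to meters: Dh = 80e-6 m
Step 2: Re = rho * v * Dh / mu
Re = 998 * 0.47 * 80e-6 / 0.0011
Re = 34.113


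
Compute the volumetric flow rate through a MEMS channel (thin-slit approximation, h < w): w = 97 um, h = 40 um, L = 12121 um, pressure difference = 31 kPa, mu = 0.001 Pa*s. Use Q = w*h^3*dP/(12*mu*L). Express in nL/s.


Step 1: Convert all dimensions to SI (meters).
w = 97e-6 m, h = 40e-6 m, L = 12121e-6 m, dP = 31e3 Pa
Step 2: Q = w * h^3 * dP / (12 * mu * L)
Q = 97e-6 * (40e-6)^3 * 31e3 / (12 * 0.001 * 12121e-6) = 1.32310315e-09 m^3/s
Step 3: Convert Q from m^3/s to nL/s (1 m^3 = 1e12 nL, so multiply by 1e12).
Q = 1323.103 nL/s


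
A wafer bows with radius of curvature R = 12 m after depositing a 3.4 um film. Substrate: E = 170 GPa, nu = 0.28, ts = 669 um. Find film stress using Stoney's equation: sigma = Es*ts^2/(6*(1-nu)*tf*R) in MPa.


Step 1: Compute numerator: Es * ts^2 = 170 * 669^2 = 76085370 (GPa*um^2)
Step 2: Compute denominator (R in um): 6*(1-nu)*tf*R = 6*0.72*3.4*12e6 = 176256000.0 (um^2)
Step 3: sigma (GPa) = 76085370 / 176256000.0 = 4.31675e-01 GPa
Step 4: Convert to MPa (x1000): sigma = 431.7 MPa


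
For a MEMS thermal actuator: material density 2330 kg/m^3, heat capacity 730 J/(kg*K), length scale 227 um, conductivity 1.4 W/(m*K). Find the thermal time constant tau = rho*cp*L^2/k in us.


Step 1: Convert L to m: L = 227e-6 m
Step 2: L^2 = (227e-6)^2 = 5.1529e-08 m^2
Step 3: tau = 2330 * 730 * 5.1529e-08 / 1.4 = 6.260405436e-02 s
Step 4: Convert to microseconds (multiply by 1e6).
tau = 62604.054 us


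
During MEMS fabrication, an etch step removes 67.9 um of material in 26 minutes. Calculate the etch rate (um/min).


Step 1: Etch rate = depth / time
Step 2: rate = 67.9 / 26
rate = 2.612 um/min


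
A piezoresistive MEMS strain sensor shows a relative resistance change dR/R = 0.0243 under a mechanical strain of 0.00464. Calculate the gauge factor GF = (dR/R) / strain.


Step 1: Identify values.
dR/R = 0.0243, strain = 0.00464
Step 2: GF = (dR/R) / strain = 0.0243 / 0.00464
GF = 5.2


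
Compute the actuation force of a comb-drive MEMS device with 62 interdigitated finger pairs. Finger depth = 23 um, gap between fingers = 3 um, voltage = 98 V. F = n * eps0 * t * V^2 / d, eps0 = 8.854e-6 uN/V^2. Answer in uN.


Step 1: Parameters: n=62, eps0=8.854e-6 uN/V^2, t=23 um, V=98 V, d=3 um
Step 2: V^2 = 9604
Step 3: F = 62 * 8.854e-6 * 23 * 9604 / 3
F = 40.419 uN


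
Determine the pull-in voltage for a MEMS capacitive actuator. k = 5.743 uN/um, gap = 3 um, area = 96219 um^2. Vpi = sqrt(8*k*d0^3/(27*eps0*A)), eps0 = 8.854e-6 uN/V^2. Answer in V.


Step 1: Compute numerator: 8 * k * d0^3 = 8 * 5.743 * 3^3 = 1240.488
Step 2: Compute denominator: 27 * eps0 * A = 27 * 8.854e-6 * 96219 = 23.001922
Step 3: Vpi = sqrt(1240.488 / 23.001922)
Vpi = 7.34 V


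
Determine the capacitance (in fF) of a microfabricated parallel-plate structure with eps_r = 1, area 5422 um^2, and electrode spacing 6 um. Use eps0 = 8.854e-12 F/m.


Step 1: Convert area to m^2: A = 5422e-12 m^2
Step 2: Convert gap to m: d = 6e-6 m
Step 3: C = eps0 * eps_r * A / d
C = 8.854e-12 * 1 * 5422e-12 / 6e-6
Step 4: Convert to fF (multiply by 1e15).
C = 8.0 fF


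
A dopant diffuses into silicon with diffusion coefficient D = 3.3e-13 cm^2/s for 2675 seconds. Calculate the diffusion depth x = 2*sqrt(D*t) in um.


Step 1: Compute D*t = 3.3e-13 * 2675 = 8.8275e-10 cm^2
Step 2: sqrt(D*t) = 2.9711e-05 cm
Step 3: x = 2 * 2.9711e-05 cm = 5.9422e-05 cm
Step 4: Convert to um (1 cm = 1e4 um): x = 0.594 um


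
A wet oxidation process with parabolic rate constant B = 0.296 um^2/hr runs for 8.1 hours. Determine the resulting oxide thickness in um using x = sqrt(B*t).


Step 1: Compute B*t = 0.296 * 8.1 = 2.3976
Step 2: x = sqrt(2.3976)
x = 1.548 um


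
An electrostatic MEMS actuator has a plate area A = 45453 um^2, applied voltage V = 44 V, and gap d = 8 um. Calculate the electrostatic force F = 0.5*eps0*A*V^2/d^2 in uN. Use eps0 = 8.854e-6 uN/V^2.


Step 1: Identify parameters.
eps0 = 8.854e-6 uN/V^2, A = 45453 um^2, V = 44 V, d = 8 um
Step 2: Compute V^2 = 44^2 = 1936
Step 3: Compute d^2 = 8^2 = 64
Step 4: F = 0.5 * 8.854e-6 * 45453 * 1936 / 64
F = 6.087 uN


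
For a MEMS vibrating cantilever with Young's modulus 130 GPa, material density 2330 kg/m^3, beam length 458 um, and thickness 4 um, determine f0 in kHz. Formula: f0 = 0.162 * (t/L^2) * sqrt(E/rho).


Step 1: Convert units to SI.
t_SI = 4e-6 m, L_SI = 458e-6 m
Step 2: Calculate sqrt(E/rho).
sqrt(130e9 / 2330) = 7469.54 m/s
Step 3: Compute f0.
f0 = 0.162 * 4e-6 / (458e-6)^2 * 7469.54 = 23074.8 Hz = 23.07 kHz


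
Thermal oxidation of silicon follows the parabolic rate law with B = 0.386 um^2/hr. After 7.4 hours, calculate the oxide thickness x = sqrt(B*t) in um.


Step 1: Compute B*t = 0.386 * 7.4 = 2.8564
Step 2: x = sqrt(2.8564)
x = 1.69 um


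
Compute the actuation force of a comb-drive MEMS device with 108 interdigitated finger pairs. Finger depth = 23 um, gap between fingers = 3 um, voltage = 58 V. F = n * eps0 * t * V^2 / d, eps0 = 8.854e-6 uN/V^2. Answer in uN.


Step 1: Parameters: n=108, eps0=8.854e-6 uN/V^2, t=23 um, V=58 V, d=3 um
Step 2: V^2 = 3364
Step 3: F = 108 * 8.854e-6 * 23 * 3364 / 3
F = 24.662 uN


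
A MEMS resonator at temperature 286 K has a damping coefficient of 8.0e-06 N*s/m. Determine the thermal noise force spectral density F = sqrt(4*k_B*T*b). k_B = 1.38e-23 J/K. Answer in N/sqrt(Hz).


Step 1: Compute 4 * k_B * T * b
= 4 * 1.38e-23 * 286 * 8.0e-06
= 1.2630e-25 N^2/Hz
Step 2: F_noise = sqrt(1.2630e-25)
F_noise = 3.55e-13 N/sqrt(Hz)


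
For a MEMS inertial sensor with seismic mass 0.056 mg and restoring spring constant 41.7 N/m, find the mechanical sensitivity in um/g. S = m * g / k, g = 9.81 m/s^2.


Step 1: Convert mass: m = 0.056 mg = 5.60e-08 kg
Step 2: S = m * g / k = 5.60e-08 * 9.81 / 41.7
Step 3: S = 1.32e-08 m/g
Step 4: Convert to um/g: S = 0.013 um/g


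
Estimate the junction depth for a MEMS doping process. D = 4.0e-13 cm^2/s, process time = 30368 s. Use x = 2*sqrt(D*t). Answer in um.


Step 1: Compute D*t = 4.0e-13 * 30368 = 1.21472e-08 cm^2
Step 2: sqrt(D*t) = 1.10214e-04 cm
Step 3: x = 2 * 1.10214e-04 cm = 2.20428e-04 cm
Step 4: Convert to um (1 cm = 1e4 um): x = 2.204 um


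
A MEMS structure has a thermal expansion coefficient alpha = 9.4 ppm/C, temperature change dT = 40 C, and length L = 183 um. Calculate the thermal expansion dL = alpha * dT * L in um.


Step 1: Convert CTE: alpha = 9.4 ppm/C = 9.4e-6 /C
Step 2: dL = 9.4e-6 * 40 * 183
dL = 0.0688 um


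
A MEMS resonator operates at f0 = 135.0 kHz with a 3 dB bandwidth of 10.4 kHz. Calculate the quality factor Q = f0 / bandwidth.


Step 1: Q = f0 / bandwidth
Step 2: Q = 135.0 / 10.4
Q = 13.0


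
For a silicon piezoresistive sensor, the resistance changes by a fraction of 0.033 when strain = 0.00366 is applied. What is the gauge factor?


Step 1: Identify values.
dR/R = 0.033, strain = 0.00366
Step 2: GF = (dR/R) / strain = 0.033 / 0.00366
GF = 9.0


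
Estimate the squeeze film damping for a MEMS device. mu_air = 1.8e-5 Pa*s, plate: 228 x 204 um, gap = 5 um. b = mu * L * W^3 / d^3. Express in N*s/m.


Step 1: Convert to SI.
L = 228e-6 m, W = 204e-6 m, d = 5e-6 m
Step 2: W^3 = (204e-6)^3 = 8.49e-12 m^3
Step 3: d^3 = (5e-6)^3 = 1.25e-16 m^3
Step 4: b = 1.8e-5 * 228e-6 * 8.49e-12 / 1.25e-16
b = 2.79e-04 N*s/m


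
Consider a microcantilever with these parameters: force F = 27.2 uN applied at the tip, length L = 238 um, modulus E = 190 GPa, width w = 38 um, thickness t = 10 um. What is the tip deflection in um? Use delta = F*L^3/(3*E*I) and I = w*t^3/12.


Step 1: Calculate the second moment of area.
I = w * t^3 / 12 = 38 * 10^3 / 12 = 3166.6667 um^4
Step 2: Convert E to consistent units (1 GPa = 1000 uN/um^2).
E = 190 GPa = 190000 uN/um^2
Step 3: Calculate tip deflection.
delta = F * L^3 / (3 * E * I)
delta = 27.2 * 238^3 / (3 * 190000 * 3166.6667)
delta = 0.2032 um


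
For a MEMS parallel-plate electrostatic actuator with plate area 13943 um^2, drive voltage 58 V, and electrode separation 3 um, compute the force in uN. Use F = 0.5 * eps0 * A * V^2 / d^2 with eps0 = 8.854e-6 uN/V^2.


Step 1: Identify parameters.
eps0 = 8.854e-6 uN/V^2, A = 13943 um^2, V = 58 V, d = 3 um
Step 2: Compute V^2 = 58^2 = 3364
Step 3: Compute d^2 = 3^2 = 9
Step 4: F = 0.5 * 8.854e-6 * 13943 * 3364 / 9
F = 23.072 uN


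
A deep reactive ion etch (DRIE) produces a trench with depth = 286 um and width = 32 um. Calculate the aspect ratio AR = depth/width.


Step 1: AR = depth / width
Step 2: AR = 286 / 32
AR = 8.9


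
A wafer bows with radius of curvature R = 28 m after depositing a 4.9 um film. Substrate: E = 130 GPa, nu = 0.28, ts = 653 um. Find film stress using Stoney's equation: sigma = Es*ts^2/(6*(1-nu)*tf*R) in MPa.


Step 1: Compute numerator: Es * ts^2 = 130 * 653^2 = 55433170 (GPa*um^2)
Step 2: Compute denominator (R in um): 6*(1-nu)*tf*R = 6*0.72*4.9*28e6 = 592704000.0 (um^2)
Step 3: sigma (GPa) = 55433170 / 592704000.0 = 9.3526e-02 GPa
Step 4: Convert to MPa (x1000): sigma = 93.5 MPa


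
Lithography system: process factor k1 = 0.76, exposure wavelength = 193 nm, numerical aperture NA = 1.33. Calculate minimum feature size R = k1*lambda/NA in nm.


Step 1: Identify values: k1 = 0.76, lambda = 193 nm, NA = 1.33
Step 2: R = k1 * lambda / NA
R = 0.76 * 193 / 1.33
R = 110.3 nm


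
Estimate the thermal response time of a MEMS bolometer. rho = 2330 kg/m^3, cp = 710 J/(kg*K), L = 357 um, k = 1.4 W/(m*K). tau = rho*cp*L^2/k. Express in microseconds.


Step 1: Convert L to m: L = 357e-6 m
Step 2: L^2 = (357e-6)^2 = 1.27449e-07 m^2
Step 3: tau = 2330 * 710 * 1.27449e-07 / 1.4 = 1.505992005e-01 s
Step 4: Convert to microseconds (multiply by 1e6).
tau = 150599.201 us


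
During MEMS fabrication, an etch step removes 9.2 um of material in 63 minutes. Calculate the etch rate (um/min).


Step 1: Etch rate = depth / time
Step 2: rate = 9.2 / 63
rate = 0.146 um/min


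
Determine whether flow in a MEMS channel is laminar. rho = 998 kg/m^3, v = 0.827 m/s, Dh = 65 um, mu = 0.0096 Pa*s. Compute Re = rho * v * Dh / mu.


Step 1: Convert Dh to meters: Dh = 65e-6 m
Step 2: Re = rho * v * Dh / mu
Re = 998 * 0.827 * 65e-6 / 0.0096
Re = 5.588
Since Re = 5.588 is below ~2300, the flow is laminar.


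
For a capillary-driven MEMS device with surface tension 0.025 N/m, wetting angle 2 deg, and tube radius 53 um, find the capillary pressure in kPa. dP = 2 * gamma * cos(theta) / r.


Step 1: cos(2 deg) = 0.9994
Step 2: Convert r to m: r = 53e-6 m
Step 3: dP = 2 * 0.025 * 0.9994 / 53e-6 = 942.8 Pa
Step 4: Convert Pa to kPa (divide by 1000).
dP = 0.94 kPa


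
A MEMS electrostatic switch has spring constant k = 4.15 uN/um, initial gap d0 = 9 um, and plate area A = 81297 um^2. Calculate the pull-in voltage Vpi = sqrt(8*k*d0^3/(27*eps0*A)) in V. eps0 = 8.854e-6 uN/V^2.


Step 1: Compute numerator: 8 * k * d0^3 = 8 * 4.15 * 9^3 = 24202.8
Step 2: Compute denominator: 27 * eps0 * A = 27 * 8.854e-6 * 81297 = 19.434698
Step 3: Vpi = sqrt(24202.8 / 19.434698)
Vpi = 35.29 V


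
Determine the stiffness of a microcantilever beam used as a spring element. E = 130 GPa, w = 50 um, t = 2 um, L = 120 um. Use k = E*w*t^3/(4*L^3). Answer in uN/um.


Step 1: Convert E to consistent units (1 GPa = 1000 uN/um^2).
E = 130 GPa = 130000 uN/um^2
Step 2: Compute t^3 = 2^3 = 8
Step 3: Compute L^3 = 120^3 = 1728000
Step 4: k = 130000 * 50 * 8 / (4 * 1728000)
k = 7.5231 uN/um


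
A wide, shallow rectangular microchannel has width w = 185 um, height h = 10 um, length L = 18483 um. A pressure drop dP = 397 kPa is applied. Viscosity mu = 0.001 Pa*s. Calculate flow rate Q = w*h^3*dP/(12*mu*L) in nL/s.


Step 1: Convert all dimensions to SI (meters).
w = 185e-6 m, h = 10e-6 m, L = 18483e-6 m, dP = 397e3 Pa
Step 2: Q = w * h^3 * dP / (12 * mu * L)
Q = 185e-6 * (10e-6)^3 * 397e3 / (12 * 0.001 * 18483e-6) = 3.3113762e-10 m^3/s
Step 3: Convert Q from m^3/s to nL/s (1 m^3 = 1e12 nL, so multiply by 1e12).
Q = 331.138 nL/s


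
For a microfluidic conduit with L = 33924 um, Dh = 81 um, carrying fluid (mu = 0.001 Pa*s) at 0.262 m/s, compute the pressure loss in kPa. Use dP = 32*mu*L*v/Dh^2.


Step 1: Convert to SI: L = 33924e-6 m, Dh = 81e-6 m
Step 2: dP = 32 * 0.001 * 33924e-6 * 0.262 / (81e-6)^2
Step 3: dP = 43349.92 Pa
Step 4: Convert to kPa: dP = 43.35 kPa


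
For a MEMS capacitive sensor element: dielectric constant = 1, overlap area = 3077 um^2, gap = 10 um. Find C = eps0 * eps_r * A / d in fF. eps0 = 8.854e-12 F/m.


Step 1: Convert area to m^2: A = 3077e-12 m^2
Step 2: Convert gap to m: d = 10e-6 m
Step 3: C = eps0 * eps_r * A / d
C = 8.854e-12 * 1 * 3077e-12 / 10e-6
Step 4: Convert to fF (multiply by 1e15).
C = 2.72 fF


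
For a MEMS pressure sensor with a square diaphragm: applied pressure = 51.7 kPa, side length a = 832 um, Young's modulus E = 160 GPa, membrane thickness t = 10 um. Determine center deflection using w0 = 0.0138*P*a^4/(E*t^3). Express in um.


Step 1: Convert pressure to compatible units (E is in GPa, so P in GPa).
P = 51.7 kPa = 51.7e-6 GPa
Step 2: Compute numerator: 0.0138 * P * a^4.
a^4 = 832^4 = 479174066176
numerator = 0.0138 * 51.7e-6 * 479174066176 = 3.418715e+05
Step 3: Compute denominator: E * t^3 = 160 * 10^3 = 160000
Step 4: w0 = numerator / denominator = 3.418715e+05 / 160000 = 2.1367 um


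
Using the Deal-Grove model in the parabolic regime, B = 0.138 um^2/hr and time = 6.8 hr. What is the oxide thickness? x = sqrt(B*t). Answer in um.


Step 1: Compute B*t = 0.138 * 6.8 = 0.9384
Step 2: x = sqrt(0.9384)
x = 0.969 um


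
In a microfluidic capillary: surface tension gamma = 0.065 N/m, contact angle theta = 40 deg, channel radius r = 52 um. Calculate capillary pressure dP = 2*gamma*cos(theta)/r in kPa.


Step 1: cos(40 deg) = 0.766
Step 2: Convert r to m: r = 52e-6 m
Step 3: dP = 2 * 0.065 * 0.766 / 52e-6 = 1915.0 Pa
Step 4: Convert Pa to kPa (divide by 1000).
dP = 1.92 kPa


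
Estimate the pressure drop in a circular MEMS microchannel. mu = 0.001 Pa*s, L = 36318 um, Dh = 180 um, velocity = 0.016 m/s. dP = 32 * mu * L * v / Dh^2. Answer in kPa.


Step 1: Convert to SI: L = 36318e-6 m, Dh = 180e-6 m
Step 2: dP = 32 * 0.001 * 36318e-6 * 0.016 / (180e-6)^2
Step 3: dP = 573.91 Pa
Step 4: Convert to kPa: dP = 0.57 kPa


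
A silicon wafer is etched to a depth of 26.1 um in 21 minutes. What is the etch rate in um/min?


Step 1: Etch rate = depth / time
Step 2: rate = 26.1 / 21
rate = 1.243 um/min


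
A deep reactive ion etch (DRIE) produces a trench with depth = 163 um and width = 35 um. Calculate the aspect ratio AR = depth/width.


Step 1: AR = depth / width
Step 2: AR = 163 / 35
AR = 4.7


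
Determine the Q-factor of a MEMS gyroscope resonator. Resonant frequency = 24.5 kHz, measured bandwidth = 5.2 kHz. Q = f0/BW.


Step 1: Q = f0 / bandwidth
Step 2: Q = 24.5 / 5.2
Q = 4.7


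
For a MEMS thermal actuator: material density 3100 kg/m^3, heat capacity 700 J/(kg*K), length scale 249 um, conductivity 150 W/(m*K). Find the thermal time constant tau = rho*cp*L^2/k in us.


Step 1: Convert L to m: L = 249e-6 m
Step 2: L^2 = (249e-6)^2 = 6.2001e-08 m^2
Step 3: tau = 3100 * 700 * 6.2001e-08 / 150 = 8.969478e-04 s
Step 4: Convert to microseconds (multiply by 1e6).
tau = 896.948 us


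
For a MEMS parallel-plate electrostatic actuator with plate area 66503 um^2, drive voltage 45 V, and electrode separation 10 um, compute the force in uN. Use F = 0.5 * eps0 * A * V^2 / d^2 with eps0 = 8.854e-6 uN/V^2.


Step 1: Identify parameters.
eps0 = 8.854e-6 uN/V^2, A = 66503 um^2, V = 45 V, d = 10 um
Step 2: Compute V^2 = 45^2 = 2025
Step 3: Compute d^2 = 10^2 = 100
Step 4: F = 0.5 * 8.854e-6 * 66503 * 2025 / 100
F = 5.962 uN


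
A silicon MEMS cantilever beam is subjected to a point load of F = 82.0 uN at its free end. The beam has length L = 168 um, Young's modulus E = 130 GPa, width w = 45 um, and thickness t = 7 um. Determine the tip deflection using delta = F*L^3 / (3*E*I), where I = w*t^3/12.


Step 1: Calculate the second moment of area.
I = w * t^3 / 12 = 45 * 7^3 / 12 = 1286.25 um^4
Step 2: Convert E to consistent units (1 GPa = 1000 uN/um^2).
E = 130 GPa = 130000 uN/um^2
Step 3: Calculate tip deflection.
delta = F * L^3 / (3 * E * I)
delta = 82.0 * 168^3 / (3 * 130000 * 1286.25)
delta = 0.7751 um


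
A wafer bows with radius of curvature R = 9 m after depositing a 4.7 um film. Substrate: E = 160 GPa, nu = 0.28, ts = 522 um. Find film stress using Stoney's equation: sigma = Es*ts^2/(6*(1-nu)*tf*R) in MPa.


Step 1: Compute numerator: Es * ts^2 = 160 * 522^2 = 43597440 (GPa*um^2)
Step 2: Compute denominator (R in um): 6*(1-nu)*tf*R = 6*0.72*4.7*9e6 = 182736000.0 (um^2)
Step 3: sigma (GPa) = 43597440 / 182736000.0 = 2.38582e-01 GPa
Step 4: Convert to MPa (x1000): sigma = 238.6 MPa
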